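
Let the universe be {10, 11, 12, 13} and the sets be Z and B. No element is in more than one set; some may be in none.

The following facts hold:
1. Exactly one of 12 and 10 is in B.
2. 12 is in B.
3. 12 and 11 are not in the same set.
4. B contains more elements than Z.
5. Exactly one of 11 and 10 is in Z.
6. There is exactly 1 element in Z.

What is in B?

From (2): 12 ∈ B.
(1) (exactly one): 10 ∉ B.
(3): 11 ∉ B.
Suppose 13 ∉ B: no assignment then satisfies all the clues, so 13 ∈ B.

B = {12, 13}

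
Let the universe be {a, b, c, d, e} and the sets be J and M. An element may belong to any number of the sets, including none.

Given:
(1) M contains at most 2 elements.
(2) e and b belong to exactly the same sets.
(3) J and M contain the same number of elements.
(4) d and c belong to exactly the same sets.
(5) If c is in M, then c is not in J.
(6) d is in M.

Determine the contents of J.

From (6): d ∈ M.
(4): c matches d: c ∈ M.
(5): c ∉ J.
(1): M already has 2, so the rest are out.
(4): d matches c: d ∉ J.
Suppose a ∈ J: no assignment then satisfies all the clues, so a ∉ J.

J = {b, e}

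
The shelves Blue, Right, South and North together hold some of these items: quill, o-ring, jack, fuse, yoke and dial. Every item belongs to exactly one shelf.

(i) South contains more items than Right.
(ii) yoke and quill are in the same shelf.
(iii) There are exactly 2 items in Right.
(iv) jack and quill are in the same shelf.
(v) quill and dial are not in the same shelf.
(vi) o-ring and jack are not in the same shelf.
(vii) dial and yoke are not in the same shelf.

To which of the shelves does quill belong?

quill: South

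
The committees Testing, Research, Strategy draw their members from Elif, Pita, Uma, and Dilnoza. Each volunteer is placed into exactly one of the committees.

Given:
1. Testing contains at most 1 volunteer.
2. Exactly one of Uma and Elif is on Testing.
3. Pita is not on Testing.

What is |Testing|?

1

From (3): Pita ∉ Testing.
Suppose Dilnoza ∈ Testing: no assignment then satisfies all the clues, so Dilnoza ∉ Testing.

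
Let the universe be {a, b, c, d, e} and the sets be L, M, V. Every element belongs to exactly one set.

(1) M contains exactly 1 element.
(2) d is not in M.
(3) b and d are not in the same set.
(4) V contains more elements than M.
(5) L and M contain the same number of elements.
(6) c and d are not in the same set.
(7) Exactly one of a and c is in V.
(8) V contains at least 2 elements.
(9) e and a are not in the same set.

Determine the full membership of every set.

From (2): d ∉ M.
Suppose a ∈ L: no assignment then satisfies all the clues, so a ∉ L.

L = {d}; M = {a}; V = {b, c, e}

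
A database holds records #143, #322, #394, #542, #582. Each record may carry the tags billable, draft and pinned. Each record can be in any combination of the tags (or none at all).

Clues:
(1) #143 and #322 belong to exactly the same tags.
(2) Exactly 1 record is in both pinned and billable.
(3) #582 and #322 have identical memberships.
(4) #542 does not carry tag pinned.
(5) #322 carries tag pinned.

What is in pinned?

pinned = {#143, #322, #394, #582}

From (4): #542 ∉ pinned.
From (5): #322 ∈ pinned.
(1): #143 matches #322: #143 ∈ pinned.
(3): #582 matches #322: #582 ∈ pinned.
Suppose #394 ∉ pinned: no assignment then satisfies all the clues, so #394 ∈ pinned.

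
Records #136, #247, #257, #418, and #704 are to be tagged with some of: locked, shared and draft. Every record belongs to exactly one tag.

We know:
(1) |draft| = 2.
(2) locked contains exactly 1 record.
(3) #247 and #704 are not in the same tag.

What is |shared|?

2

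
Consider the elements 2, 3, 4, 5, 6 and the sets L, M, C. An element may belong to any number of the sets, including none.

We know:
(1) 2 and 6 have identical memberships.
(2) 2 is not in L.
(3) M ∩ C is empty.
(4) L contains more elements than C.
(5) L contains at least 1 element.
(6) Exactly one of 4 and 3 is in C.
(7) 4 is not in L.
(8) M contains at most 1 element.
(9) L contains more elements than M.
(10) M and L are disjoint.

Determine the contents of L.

L = {3, 5}

From (2): 2 ∉ L.
From (7): 4 ∉ L.
(1): 6 matches 2: 6 ∉ L.
Suppose 3 ∉ L: no assignment then satisfies all the clues, so 3 ∈ L.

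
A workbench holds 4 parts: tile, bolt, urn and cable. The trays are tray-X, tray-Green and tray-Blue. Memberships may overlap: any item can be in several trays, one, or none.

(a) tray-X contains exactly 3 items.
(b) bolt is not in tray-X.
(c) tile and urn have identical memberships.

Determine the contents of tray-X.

tray-X = {cable, tile, urn}

From (b): bolt ∉ tray-X.
(a): only 3 candidates remain for tray-X, so all are in.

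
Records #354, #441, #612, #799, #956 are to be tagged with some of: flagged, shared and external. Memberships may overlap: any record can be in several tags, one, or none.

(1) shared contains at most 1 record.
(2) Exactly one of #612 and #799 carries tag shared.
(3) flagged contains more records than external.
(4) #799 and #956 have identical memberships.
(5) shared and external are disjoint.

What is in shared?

shared = {#612}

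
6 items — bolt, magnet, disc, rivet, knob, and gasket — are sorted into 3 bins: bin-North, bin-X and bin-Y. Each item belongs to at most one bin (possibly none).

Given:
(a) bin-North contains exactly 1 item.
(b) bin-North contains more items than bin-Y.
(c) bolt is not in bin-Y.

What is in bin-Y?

bin-Y = {}

From (c): bolt ∉ bin-Y.
Suppose magnet ∈ bin-Y: no assignment then satisfies all the clues, so magnet ∉ bin-Y.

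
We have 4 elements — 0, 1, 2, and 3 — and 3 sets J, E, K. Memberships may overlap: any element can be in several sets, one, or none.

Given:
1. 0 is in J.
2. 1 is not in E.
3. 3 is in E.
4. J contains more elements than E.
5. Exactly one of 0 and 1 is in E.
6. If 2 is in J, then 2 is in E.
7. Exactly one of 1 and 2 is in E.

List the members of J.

J = {0, 1, 2, 3}

From (1): 0 ∈ J.
From (2): 1 ∉ E.
From (3): 3 ∈ E.
(5) (exactly one): 0 ∈ E.
(7) (exactly one): 2 ∈ E.
Suppose 1 ∉ J: no assignment then satisfies all the clues, so 1 ∈ J.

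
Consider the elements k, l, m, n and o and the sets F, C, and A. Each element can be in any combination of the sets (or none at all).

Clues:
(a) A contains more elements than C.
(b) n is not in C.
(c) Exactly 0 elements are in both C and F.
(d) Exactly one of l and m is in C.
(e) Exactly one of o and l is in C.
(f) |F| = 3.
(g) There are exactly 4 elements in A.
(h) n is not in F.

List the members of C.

C = {l}

From (b): n ∉ C.
From (h): n ∉ F.
Suppose k ∈ C: no assignment then satisfies all the clues, so k ∉ C.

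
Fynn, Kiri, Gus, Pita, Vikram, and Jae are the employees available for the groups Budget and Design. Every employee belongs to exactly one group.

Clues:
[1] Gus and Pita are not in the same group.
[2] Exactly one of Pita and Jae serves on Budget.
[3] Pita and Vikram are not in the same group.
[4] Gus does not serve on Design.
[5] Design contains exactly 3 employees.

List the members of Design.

From (4): Gus ∉ Design.
Only one group left: Gus ∈ Budget.
(1): Pita ∉ Budget.
(2) (exactly one): Jae ∈ Budget.
Only one group left: Pita ∈ Design.
(3): Vikram ∉ Design.
(5): only 3 candidates remain for Design, so all are in.
Only one group left: Vikram ∈ Budget.

Design = {Fynn, Kiri, Pita}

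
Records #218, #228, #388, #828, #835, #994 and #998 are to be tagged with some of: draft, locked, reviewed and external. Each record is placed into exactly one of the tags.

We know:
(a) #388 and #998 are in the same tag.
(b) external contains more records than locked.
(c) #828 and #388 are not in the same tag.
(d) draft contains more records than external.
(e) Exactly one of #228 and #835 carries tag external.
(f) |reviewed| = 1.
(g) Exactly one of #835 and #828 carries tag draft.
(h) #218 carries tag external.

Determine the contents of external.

From (h): #218 ∈ external.
Suppose #228 ∉ external: no assignment then satisfies all the clues, so #228 ∈ external.

external = {#218, #228}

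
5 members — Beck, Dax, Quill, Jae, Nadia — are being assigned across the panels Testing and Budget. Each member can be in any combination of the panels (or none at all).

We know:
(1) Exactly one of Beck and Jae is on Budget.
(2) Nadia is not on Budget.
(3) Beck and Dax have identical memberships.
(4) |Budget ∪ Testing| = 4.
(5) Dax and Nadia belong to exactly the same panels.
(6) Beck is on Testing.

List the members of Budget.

Budget = {Jae}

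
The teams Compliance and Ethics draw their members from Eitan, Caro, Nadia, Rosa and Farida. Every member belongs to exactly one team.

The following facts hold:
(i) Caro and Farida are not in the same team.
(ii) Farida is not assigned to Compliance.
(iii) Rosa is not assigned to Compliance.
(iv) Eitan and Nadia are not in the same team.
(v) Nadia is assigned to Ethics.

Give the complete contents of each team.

Compliance = {Caro, Eitan}; Ethics = {Farida, Nadia, Rosa}

From (ii): Farida ∉ Compliance.
From (iii): Rosa ∉ Compliance.
From (v): Nadia ∈ Ethics.
(iv): Eitan ∉ Ethics.
Only one team left: Eitan ∈ Compliance.
Only one team left: Rosa ∈ Ethics.
Only one team left: Farida ∈ Ethics.
(i): Caro ∉ Ethics.
Only one team left: Caro ∈ Compliance.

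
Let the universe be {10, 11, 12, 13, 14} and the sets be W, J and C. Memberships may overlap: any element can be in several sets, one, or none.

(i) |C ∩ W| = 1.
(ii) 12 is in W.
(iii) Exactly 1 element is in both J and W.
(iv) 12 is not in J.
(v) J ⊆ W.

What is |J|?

1

From (ii): 12 ∈ W.
From (iv): 12 ∉ J.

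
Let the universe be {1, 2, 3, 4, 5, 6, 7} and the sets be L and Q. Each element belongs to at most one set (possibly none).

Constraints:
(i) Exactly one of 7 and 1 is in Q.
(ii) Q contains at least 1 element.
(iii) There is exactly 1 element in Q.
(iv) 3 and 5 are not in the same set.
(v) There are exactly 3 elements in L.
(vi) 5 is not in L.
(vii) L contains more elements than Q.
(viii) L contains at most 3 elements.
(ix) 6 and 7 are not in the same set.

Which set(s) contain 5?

5: none

From (vi): 5 ∉ L.
Suppose 5 ∈ Q: no assignment then satisfies all the clues, so 5 ∉ Q.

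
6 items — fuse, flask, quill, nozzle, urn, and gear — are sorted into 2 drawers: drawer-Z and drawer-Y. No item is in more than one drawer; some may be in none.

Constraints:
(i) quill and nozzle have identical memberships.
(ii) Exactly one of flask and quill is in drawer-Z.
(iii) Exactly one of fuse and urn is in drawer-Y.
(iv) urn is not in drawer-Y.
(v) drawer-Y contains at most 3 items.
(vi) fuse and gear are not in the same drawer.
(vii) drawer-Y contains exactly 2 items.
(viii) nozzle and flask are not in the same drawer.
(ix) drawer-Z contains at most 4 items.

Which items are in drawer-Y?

From (iv): urn ∉ drawer-Y.
(iii) (exactly one): fuse ∈ drawer-Y.
(vi): gear ∉ drawer-Y.
Suppose flask ∉ drawer-Y: no assignment then satisfies all the clues, so flask ∈ drawer-Y.

drawer-Y = {flask, fuse}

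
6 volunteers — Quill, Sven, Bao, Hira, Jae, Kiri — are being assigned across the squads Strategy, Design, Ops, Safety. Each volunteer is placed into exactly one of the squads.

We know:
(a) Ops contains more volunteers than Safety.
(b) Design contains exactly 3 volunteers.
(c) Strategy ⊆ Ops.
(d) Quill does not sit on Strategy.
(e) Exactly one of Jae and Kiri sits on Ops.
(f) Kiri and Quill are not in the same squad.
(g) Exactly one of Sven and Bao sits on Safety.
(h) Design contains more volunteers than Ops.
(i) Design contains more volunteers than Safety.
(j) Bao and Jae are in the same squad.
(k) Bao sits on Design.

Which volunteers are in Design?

Design = {Bao, Jae, Quill}

From (d): Quill ∉ Strategy.
From (k): Bao ∈ Design.
(g) (exactly one): Sven ∈ Safety.
(j): Jae matches Bao: Jae ∉ Strategy.
(j): Jae matches Bao: Jae ∈ Design.
(e) (exactly one): Kiri ∈ Ops.
(f): Quill ∉ Ops.
Suppose Quill ∉ Design: no assignment then satisfies all the clues, so Quill ∈ Design.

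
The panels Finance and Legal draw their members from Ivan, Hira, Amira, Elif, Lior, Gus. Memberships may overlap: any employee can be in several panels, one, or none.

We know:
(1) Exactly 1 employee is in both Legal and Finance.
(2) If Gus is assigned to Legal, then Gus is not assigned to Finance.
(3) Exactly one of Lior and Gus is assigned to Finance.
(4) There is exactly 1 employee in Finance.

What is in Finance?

Finance = {Lior}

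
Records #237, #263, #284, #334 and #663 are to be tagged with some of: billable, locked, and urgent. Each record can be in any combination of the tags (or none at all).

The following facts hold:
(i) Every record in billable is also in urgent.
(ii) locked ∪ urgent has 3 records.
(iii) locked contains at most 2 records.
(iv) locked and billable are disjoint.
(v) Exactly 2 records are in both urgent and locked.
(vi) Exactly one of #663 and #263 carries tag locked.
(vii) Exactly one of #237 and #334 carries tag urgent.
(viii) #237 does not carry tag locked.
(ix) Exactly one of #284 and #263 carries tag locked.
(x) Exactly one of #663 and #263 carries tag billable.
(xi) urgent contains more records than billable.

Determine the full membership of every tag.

From (viii): #237 ∉ locked.
Suppose #237 ∈ billable: no assignment then satisfies all the clues, so #237 ∉ billable.

billable = {#663}; locked = {#263, #334}; urgent = {#263, #334, #663}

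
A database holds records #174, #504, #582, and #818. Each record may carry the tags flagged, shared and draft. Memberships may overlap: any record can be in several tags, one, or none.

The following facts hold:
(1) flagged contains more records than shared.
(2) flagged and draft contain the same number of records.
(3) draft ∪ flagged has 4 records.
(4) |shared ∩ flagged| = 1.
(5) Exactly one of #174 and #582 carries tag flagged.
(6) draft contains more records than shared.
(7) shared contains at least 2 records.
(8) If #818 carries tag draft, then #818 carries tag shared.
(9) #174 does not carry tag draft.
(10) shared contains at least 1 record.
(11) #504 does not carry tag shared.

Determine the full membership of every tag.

flagged = {#174, #504, #818}; shared = {#582, #818}; draft = {#504, #582, #818}

From (9): #174 ∉ draft.
From (11): #504 ∉ shared.
Suppose #174 ∉ flagged: no assignment then satisfies all the clues, so #174 ∈ flagged.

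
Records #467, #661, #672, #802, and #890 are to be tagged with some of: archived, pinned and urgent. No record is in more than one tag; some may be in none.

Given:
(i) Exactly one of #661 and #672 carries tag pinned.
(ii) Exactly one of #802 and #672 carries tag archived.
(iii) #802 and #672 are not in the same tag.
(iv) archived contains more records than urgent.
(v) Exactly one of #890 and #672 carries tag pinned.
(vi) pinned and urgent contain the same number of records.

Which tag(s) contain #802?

#802: archived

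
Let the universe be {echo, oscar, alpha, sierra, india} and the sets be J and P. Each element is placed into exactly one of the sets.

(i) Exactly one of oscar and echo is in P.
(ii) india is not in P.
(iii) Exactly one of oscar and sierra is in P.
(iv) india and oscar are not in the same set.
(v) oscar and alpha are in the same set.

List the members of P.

P = {alpha, oscar}

From (ii): india ∉ P.
Only one set left: india ∈ J.
(iv): oscar ∉ J.
(v): alpha matches oscar: alpha ∉ J.
Only one set left: oscar ∈ P.
Only one set left: alpha ∈ P.
(i) (exactly one): echo ∉ P.
(iii) (exactly one): sierra ∉ P.
Only one set left: echo ∈ J.
Only one set left: sierra ∈ J.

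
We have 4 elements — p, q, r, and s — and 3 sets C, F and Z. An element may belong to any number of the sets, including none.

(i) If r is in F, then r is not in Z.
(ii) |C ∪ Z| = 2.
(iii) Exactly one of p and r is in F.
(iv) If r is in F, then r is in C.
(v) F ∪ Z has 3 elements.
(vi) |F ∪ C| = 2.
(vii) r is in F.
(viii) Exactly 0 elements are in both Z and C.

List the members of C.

C = {r}

From (vii): r ∈ F.
(i): r ∉ Z.
(iii) (exactly one): p ∉ F.
(iv): r ∈ C.
Suppose p ∈ C: no assignment then satisfies all the clues, so p ∉ C.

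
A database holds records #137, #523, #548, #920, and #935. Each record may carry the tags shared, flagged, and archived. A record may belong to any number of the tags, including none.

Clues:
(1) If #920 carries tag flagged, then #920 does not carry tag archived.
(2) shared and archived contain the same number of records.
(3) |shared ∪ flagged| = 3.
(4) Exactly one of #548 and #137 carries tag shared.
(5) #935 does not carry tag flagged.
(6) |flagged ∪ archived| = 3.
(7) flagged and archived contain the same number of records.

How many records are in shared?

2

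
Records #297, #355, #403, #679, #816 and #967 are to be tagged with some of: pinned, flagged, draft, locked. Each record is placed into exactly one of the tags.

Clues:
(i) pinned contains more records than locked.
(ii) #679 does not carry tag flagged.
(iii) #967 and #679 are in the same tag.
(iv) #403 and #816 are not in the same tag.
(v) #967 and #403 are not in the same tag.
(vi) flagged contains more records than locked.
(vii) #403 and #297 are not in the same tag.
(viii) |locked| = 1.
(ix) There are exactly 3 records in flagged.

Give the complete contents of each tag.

pinned = {#679, #967}; flagged = {#297, #355, #816}; draft = {}; locked = {#403}

From (ii): #679 ∉ flagged.
(iii): #967 matches #679: #967 ∉ flagged.
Suppose #297 ∈ pinned: no assignment then satisfies all the clues, so #297 ∉ pinned.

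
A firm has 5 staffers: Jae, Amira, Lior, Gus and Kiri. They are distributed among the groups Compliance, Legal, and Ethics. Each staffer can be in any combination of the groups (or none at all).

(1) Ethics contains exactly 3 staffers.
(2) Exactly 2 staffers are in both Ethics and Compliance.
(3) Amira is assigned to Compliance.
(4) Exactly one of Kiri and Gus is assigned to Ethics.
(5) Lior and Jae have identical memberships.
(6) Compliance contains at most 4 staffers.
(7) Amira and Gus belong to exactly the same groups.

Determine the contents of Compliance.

Compliance = {Amira, Gus, Jae, Lior}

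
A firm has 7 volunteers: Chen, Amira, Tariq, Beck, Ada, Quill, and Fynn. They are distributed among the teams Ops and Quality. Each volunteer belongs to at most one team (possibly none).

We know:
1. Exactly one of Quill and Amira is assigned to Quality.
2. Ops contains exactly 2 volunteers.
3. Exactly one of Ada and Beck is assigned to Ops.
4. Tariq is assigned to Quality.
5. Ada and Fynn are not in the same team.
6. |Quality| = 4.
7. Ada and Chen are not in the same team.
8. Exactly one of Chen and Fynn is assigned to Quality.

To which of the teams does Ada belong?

Ada: Ops

From (4): Tariq ∈ Quality.
Suppose Ada ∉ Ops: no assignment then satisfies all the clues, so Ada ∈ Ops.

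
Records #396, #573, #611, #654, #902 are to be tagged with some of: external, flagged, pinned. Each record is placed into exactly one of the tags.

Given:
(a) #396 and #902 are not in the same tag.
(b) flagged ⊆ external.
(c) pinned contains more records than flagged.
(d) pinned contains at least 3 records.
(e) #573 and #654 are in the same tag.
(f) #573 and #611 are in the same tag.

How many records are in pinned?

4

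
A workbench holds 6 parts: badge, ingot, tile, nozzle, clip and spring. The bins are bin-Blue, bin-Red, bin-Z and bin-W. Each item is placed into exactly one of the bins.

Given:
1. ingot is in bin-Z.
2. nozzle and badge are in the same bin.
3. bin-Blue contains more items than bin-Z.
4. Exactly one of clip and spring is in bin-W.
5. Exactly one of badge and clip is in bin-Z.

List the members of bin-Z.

bin-Z = {clip, ingot}

From (1): ingot ∈ bin-Z.
Suppose badge ∈ bin-Z: no assignment then satisfies all the clues, so badge ∉ bin-Z.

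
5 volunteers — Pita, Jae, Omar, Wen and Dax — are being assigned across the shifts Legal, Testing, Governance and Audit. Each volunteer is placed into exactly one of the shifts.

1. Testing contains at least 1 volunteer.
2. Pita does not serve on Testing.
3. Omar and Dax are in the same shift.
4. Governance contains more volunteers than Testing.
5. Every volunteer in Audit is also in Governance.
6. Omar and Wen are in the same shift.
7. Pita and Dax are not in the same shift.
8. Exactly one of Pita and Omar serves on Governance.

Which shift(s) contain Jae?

Jae: Testing

From (2): Pita ∉ Testing.
Suppose Jae ∈ Legal: no assignment then satisfies all the clues, so Jae ∉ Legal.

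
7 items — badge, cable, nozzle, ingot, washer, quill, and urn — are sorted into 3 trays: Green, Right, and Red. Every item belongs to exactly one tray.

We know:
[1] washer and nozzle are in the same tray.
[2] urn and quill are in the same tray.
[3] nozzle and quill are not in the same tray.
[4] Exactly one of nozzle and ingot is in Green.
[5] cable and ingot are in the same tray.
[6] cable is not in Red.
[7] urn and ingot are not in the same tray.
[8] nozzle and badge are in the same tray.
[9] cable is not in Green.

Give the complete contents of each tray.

From (6): cable ∉ Red.
From (9): cable ∉ Green.
(5): ingot matches cable: ingot ∉ Green.
(5): ingot matches cable: ingot ∉ Red.
Only one tray left: cable ∈ Right.
Only one tray left: ingot ∈ Right.
(4) (exactly one): nozzle ∈ Green.
(7): urn ∉ Right.
(8): badge matches nozzle: badge ∈ Green.
(1): washer matches nozzle: washer ∈ Green.
(2): quill matches urn: quill ∉ Right.
(2): urn matches quill: urn ∈ Red.

Green = {badge, nozzle, washer}; Right = {cable, ingot}; Red = {quill, urn}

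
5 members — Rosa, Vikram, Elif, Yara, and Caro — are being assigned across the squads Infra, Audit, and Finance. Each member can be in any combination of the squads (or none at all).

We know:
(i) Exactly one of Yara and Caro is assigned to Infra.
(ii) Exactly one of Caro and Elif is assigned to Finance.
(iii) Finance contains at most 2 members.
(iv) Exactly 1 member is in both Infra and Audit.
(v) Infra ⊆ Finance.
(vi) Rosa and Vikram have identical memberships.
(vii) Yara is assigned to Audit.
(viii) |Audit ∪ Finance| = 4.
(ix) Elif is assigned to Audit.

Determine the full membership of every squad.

Infra = {Yara}; Audit = {Elif, Rosa, Vikram, Yara}; Finance = {Elif, Yara}

From (vii): Yara ∈ Audit.
From (ix): Elif ∈ Audit.
Suppose Rosa ∈ Infra: no assignment then satisfies all the clues, so Rosa ∉ Infra.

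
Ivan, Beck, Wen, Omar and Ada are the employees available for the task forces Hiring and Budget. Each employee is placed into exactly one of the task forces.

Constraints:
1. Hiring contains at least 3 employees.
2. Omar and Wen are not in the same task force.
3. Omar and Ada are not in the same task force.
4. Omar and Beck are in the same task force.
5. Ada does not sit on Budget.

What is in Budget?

From (5): Ada ∉ Budget.
Only one task force left: Ada ∈ Hiring.
(3): Omar ∉ Hiring.
(4): Beck matches Omar: Beck ∉ Hiring.
Only one task force left: Beck ∈ Budget.
Only one task force left: Omar ∈ Budget.
(1): only 3 candidates remain for Hiring, so all are in.

Budget = {Beck, Omar}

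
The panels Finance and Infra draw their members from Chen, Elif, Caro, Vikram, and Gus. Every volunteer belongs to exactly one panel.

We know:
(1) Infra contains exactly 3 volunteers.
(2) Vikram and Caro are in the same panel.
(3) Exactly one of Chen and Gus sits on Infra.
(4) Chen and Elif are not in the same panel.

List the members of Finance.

Finance = {Elif, Gus}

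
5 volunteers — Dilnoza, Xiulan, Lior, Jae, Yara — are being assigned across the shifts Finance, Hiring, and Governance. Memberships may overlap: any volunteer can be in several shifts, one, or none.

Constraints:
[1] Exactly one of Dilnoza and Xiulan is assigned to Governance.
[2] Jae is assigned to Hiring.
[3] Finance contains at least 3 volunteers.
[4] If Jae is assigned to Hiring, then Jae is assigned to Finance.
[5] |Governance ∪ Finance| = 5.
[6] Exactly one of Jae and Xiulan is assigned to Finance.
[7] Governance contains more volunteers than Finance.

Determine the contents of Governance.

Governance = {Jae, Lior, Xiulan, Yara}

From (2): Jae ∈ Hiring.
(4): Jae ∈ Finance.
(6) (exactly one): Xiulan ∉ Finance.
Suppose Dilnoza ∈ Governance: no assignment then satisfies all the clues, so Dilnoza ∉ Governance.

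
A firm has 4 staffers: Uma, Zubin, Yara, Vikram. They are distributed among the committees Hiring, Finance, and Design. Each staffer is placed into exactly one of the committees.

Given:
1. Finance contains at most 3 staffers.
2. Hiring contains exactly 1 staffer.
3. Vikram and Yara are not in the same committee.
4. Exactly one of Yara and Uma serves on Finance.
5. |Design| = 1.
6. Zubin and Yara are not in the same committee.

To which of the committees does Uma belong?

Uma: Finance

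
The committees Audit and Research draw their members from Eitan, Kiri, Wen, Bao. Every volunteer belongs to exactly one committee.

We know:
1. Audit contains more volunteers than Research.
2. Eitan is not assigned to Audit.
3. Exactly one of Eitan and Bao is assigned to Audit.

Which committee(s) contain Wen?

Wen: Audit

From (2): Eitan ∉ Audit.
(3) (exactly one): Bao ∈ Audit.
Only one committee left: Eitan ∈ Research.
Suppose Wen ∉ Audit: no assignment then satisfies all the clues, so Wen ∈ Audit.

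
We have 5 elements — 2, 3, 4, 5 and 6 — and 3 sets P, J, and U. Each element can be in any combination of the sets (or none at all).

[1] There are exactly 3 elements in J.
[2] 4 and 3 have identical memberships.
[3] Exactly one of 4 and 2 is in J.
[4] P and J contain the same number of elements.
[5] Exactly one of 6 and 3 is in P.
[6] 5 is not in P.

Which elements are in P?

P = {2, 3, 4}

From (6): 5 ∉ P.
Suppose 2 ∉ P: no assignment then satisfies all the clues, so 2 ∈ P.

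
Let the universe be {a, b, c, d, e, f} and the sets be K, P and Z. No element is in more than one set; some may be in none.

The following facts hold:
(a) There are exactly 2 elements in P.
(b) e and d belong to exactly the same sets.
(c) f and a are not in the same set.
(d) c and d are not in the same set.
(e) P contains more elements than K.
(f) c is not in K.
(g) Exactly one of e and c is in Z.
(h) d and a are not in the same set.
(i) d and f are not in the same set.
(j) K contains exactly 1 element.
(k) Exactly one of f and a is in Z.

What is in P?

P = {d, e}

From (f): c ∉ K.
Suppose a ∈ P: no assignment then satisfies all the clues, so a ∉ P.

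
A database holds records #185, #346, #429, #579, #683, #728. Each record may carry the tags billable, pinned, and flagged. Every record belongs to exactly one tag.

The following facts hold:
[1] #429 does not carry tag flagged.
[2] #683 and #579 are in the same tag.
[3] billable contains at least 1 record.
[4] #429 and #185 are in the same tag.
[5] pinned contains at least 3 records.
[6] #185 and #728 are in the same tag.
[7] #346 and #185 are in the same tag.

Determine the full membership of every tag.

From (1): #429 ∉ flagged.
(4): #185 matches #429: #185 ∉ flagged.
(6): #728 matches #185: #728 ∉ flagged.
(7): #346 matches #185: #346 ∉ flagged.
Suppose #185 ∈ billable: no assignment then satisfies all the clues, so #185 ∉ billable.

billable = {#579, #683}; pinned = {#185, #346, #429, #728}; flagged = {}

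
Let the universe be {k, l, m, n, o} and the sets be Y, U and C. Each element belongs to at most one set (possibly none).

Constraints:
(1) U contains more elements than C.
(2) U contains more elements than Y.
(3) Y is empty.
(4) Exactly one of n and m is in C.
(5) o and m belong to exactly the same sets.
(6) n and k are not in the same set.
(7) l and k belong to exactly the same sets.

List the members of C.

C = {n}

(3): Y already has 0, so the rest are out.
Suppose k ∈ C: no assignment then satisfies all the clues, so k ∉ C.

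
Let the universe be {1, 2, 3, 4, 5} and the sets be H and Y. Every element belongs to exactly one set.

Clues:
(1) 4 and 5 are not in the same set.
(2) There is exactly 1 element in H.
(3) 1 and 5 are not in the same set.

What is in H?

H = {5}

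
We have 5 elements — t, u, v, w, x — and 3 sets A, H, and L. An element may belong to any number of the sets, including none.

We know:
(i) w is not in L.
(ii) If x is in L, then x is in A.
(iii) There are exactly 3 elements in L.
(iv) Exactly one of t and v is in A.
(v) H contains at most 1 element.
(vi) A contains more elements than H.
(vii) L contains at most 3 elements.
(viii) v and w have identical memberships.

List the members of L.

L = {t, u, x}

From (i): w ∉ L.
(viii): v matches w: v ∉ L.
(iii): only 3 candidates remain for L, so all are in.
(ii): x ∈ A.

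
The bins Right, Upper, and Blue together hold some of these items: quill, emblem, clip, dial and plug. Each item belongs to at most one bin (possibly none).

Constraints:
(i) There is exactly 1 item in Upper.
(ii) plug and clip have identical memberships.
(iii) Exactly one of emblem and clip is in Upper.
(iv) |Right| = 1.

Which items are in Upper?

Upper = {emblem}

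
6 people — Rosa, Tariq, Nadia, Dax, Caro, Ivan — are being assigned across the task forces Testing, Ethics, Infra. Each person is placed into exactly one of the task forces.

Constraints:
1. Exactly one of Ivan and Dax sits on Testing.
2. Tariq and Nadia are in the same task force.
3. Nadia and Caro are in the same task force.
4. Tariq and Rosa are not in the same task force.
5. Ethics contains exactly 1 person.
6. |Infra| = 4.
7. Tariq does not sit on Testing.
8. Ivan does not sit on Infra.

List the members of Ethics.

From (7): Tariq ∉ Testing.
From (8): Ivan ∉ Infra.
(2): Nadia matches Tariq: Nadia ∉ Testing.
(3): Caro matches Nadia: Caro ∉ Testing.
Suppose Rosa ∉ Ethics: no assignment then satisfies all the clues, so Rosa ∈ Ethics.

Ethics = {Rosa}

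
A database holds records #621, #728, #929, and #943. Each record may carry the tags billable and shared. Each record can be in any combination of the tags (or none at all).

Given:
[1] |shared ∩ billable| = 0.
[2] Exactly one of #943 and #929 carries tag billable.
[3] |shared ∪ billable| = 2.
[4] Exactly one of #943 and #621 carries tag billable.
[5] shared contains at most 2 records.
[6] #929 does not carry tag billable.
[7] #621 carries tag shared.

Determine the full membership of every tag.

billable = {#943}; shared = {#621}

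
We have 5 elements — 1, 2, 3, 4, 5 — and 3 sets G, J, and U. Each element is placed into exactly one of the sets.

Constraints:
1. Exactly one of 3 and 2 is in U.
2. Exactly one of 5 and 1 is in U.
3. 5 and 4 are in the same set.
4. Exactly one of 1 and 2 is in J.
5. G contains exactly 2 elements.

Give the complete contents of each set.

G = {4, 5}; J = {2}; U = {1, 3}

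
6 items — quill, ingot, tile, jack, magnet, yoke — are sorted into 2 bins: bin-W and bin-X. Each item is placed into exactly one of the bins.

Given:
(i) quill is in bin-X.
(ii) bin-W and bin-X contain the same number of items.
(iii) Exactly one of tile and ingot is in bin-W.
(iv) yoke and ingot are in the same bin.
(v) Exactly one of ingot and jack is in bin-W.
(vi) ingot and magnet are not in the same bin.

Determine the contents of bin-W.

bin-W = {jack, magnet, tile}

From (i): quill ∈ bin-X.
Suppose ingot ∈ bin-W: no assignment then satisfies all the clues, so ingot ∉ bin-W.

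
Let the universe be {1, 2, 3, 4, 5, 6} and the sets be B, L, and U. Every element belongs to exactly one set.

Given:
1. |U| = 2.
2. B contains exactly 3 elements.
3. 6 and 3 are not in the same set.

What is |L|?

1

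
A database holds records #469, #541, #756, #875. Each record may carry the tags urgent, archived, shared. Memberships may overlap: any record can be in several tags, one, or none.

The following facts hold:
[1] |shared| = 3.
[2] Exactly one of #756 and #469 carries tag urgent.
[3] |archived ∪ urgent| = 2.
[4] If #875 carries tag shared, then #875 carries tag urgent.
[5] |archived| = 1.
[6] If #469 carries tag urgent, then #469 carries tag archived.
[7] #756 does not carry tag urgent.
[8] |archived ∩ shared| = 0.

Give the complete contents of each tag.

urgent = {#469, #875}; archived = {#469}; shared = {#541, #756, #875}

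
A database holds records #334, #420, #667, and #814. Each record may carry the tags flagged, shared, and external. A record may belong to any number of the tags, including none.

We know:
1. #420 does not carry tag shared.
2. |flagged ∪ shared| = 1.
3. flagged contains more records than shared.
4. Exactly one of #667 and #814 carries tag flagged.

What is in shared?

shared = {}

From (1): #420 ∉ shared.
Suppose #334 ∈ shared: no assignment then satisfies all the clues, so #334 ∉ shared.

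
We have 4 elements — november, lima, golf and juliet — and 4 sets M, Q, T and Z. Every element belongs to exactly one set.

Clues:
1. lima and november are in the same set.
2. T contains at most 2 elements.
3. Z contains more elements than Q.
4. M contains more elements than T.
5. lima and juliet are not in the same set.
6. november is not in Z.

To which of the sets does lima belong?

lima: M

From (6): november ∉ Z.
(1): lima matches november: lima ∉ Z.
Suppose lima ∉ M: no assignment then satisfies all the clues, so lima ∈ M.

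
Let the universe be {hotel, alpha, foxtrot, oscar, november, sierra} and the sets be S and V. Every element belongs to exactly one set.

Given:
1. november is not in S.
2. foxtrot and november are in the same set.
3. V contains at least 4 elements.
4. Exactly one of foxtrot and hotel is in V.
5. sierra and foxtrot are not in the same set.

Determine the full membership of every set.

From (1): november ∉ S.
(2): foxtrot matches november: foxtrot ∉ S.
Only one set left: foxtrot ∈ V.
Only one set left: november ∈ V.
(4) (exactly one): hotel ∉ V.
(5): sierra ∉ V.
Only one set left: hotel ∈ S.
Only one set left: sierra ∈ S.
(3): only 4 candidates remain for V, so all are in.

S = {hotel, sierra}; V = {alpha, foxtrot, november, oscar}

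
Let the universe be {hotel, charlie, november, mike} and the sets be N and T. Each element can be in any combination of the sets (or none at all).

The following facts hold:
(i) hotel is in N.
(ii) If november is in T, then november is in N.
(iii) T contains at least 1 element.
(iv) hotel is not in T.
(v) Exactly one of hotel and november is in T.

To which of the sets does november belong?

From (i): hotel ∈ N.
From (iv): hotel ∉ T.
(v) (exactly one): november ∈ T.
(ii): november ∈ N.

november: N, T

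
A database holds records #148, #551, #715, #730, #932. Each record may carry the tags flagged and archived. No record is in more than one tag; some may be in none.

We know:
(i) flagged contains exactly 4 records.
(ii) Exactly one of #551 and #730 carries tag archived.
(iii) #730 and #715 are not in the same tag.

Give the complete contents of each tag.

flagged = {#148, #551, #715, #932}; archived = {#730}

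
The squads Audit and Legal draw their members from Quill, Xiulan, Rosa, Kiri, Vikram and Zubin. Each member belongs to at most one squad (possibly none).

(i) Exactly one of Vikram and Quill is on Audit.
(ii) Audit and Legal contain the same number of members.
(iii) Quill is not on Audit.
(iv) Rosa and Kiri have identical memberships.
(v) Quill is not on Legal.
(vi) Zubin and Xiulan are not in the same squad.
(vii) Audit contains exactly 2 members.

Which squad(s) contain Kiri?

Kiri: Legal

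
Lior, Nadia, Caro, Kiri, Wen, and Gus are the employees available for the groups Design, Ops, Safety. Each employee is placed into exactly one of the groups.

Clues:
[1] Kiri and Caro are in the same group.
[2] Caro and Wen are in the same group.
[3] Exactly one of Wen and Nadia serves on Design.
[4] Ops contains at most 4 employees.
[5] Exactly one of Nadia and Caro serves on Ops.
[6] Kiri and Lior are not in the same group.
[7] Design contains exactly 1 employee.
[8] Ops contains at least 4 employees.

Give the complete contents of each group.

Design = {Nadia}; Ops = {Caro, Gus, Kiri, Wen}; Safety = {Lior}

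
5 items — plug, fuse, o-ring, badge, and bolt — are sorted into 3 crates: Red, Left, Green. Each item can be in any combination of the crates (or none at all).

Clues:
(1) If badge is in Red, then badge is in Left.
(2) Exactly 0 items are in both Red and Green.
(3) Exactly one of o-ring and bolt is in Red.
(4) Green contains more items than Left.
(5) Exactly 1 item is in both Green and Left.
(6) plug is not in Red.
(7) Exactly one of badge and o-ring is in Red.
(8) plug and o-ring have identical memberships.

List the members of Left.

Left = {badge, fuse}

From (6): plug ∉ Red.
(8): o-ring matches plug: o-ring ∉ Red.
(3) (exactly one): bolt ∈ Red.
(7) (exactly one): badge ∈ Red.
(1): badge ∈ Left.
Suppose plug ∈ Left: no assignment then satisfies all the clues, so plug ∉ Left.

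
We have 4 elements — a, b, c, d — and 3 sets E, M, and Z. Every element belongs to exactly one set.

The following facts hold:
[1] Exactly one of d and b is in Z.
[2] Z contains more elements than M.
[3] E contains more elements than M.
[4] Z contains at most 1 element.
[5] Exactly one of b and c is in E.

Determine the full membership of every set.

E = {a, c, d}; M = {}; Z = {b}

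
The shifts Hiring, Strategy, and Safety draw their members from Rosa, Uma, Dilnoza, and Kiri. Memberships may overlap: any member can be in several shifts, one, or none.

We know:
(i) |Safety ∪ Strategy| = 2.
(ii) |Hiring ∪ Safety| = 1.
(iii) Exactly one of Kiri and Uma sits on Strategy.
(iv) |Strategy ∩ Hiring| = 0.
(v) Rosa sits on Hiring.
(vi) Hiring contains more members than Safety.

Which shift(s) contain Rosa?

Rosa: Hiring

From (v): Rosa ∈ Hiring.
Suppose Rosa ∈ Strategy: no assignment then satisfies all the clues, so Rosa ∉ Strategy.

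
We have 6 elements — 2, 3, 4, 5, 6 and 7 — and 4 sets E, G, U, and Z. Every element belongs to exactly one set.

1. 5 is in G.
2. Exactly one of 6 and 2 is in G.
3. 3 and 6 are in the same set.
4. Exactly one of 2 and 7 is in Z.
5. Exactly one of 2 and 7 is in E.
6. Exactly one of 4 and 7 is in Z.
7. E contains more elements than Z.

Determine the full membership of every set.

E = {2, 4}; G = {3, 5, 6}; U = {}; Z = {7}

From (1): 5 ∈ G.
Suppose 2 ∉ E: no assignment then satisfies all the clues, so 2 ∈ E.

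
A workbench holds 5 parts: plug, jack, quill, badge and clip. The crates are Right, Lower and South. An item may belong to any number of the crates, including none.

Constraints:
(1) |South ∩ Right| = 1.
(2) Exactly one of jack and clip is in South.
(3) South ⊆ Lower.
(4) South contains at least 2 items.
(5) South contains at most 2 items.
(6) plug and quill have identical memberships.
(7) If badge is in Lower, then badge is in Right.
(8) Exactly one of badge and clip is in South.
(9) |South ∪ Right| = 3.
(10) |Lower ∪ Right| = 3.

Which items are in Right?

Right = {badge, clip}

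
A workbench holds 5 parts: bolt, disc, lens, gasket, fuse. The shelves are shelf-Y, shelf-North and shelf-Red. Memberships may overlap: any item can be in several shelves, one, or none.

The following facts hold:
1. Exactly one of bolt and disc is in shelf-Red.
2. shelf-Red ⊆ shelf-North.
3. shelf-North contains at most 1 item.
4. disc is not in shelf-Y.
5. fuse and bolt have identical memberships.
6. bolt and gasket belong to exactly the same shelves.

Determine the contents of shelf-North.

shelf-North = {disc}

From (4): disc ∉ shelf-Y.
Suppose bolt ∈ shelf-North: no assignment then satisfies all the clues, so bolt ∉ shelf-North.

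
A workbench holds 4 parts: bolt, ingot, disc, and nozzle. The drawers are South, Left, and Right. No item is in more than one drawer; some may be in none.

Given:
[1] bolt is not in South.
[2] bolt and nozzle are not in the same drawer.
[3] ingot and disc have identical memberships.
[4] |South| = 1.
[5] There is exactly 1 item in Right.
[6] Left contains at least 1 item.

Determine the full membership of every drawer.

South = {nozzle}; Left = {disc, ingot}; Right = {bolt}

From (1): bolt ∉ South.
Suppose bolt ∈ Left: no assignment then satisfies all the clues, so bolt ∉ Left.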